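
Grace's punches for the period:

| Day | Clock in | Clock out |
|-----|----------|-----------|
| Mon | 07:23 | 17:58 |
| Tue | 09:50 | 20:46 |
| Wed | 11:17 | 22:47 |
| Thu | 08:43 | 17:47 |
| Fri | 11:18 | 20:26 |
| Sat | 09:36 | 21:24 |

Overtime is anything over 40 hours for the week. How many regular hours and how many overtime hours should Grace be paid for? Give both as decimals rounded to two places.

Regular 40.00 hours, overtime 23.02 hours

Mon: 07:23–17:58 = 10 h 35 min
Tue: 09:50–20:46 = 10 h 56 min
Wed: 11:17–22:47 = 11 h 30 min
Thu: 08:43–17:47 = 9 h 4 min
Fri: 11:18–20:26 = 9 h 8 min
Sat: 09:36–21:24 = 11 h 48 min
Total worked: 63 h 1 min = 63.02 h.
Threshold 40 h → overtime 23 h 1 min, regular 40 h 0 min.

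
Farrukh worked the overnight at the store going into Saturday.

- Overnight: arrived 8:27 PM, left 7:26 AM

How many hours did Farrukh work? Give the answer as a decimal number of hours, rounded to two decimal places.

Overnight: 8:27 PM → midnight = 3 h 33 min; midnight → 7:26 AM = 7 h 26 min; span 10 h 59 min

10.98 hours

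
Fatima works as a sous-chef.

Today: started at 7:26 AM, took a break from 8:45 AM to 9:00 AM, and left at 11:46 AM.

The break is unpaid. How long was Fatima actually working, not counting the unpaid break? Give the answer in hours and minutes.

Today: 7:26 AM–11:46 AM = 4 h 20 min; less 15 min break → 4 h 5 min

4 h 5 min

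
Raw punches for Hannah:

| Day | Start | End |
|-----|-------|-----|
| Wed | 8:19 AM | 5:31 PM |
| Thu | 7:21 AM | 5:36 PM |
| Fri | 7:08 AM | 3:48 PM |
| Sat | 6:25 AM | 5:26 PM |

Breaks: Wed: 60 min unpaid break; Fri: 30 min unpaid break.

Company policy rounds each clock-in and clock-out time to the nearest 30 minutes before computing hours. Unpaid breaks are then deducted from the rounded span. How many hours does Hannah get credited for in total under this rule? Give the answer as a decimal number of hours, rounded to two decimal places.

Wed: in 8:19 AM→8:30 AM, out 5:31 PM→5:30 PM; 9 h 0 min − 60 min = 8 h 0 min
Thu: in 7:21 AM→7:30 AM, out 5:36 PM→5:30 PM; 10 h 0 min
Fri: in 7:08 AM→7:00 AM, out 3:48 PM→4:00 PM; 9 h 0 min − 30 min = 8 h 30 min
Sat: in 6:25 AM→6:30 AM, out 5:26 PM→5:30 PM; 11 h 0 min
Total credited: 37 h 30 min.

37.50 hours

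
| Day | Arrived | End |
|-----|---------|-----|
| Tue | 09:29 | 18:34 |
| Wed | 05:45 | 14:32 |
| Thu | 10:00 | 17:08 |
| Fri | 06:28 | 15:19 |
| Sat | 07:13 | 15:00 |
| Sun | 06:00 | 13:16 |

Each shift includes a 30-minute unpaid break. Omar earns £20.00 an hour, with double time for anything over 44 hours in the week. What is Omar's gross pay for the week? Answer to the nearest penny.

£956.00

Tue: 09:29–18:34 = 9 h 5 min; less 30 min break → 8 h 35 min
Wed: 05:45–14:32 = 8 h 47 min; less 30 min break → 8 h 17 min
Thu: 10:00–17:08 = 7 h 8 min; less 30 min break → 6 h 38 min
Fri: 06:28–15:19 = 8 h 51 min; less 30 min break → 8 h 21 min
Sat: 07:13–15:00 = 7 h 47 min; less 30 min break → 7 h 17 min
Sun: 06:00–13:16 = 7 h 16 min; less 30 min break → 6 h 46 min
Total worked: 45 h 54 min = 2754 min.
Regular 44 h 0 min = 2640 min at £20.00/h; overtime 1 h 54 min = 114 min at £40.00/h.
Pay = (2640 × £20.00 + 114 × £40.00) ÷ 60 = £956.00.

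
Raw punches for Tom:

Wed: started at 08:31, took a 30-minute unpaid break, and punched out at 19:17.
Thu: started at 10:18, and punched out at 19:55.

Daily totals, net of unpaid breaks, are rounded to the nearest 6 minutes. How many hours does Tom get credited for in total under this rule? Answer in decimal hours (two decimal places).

19.90 hours

Wed: 08:31–19:17 = 10 h 46 min − 30 min = 10 h 16 min → rounds to 10 h 18 min
Thu: 10:18–19:55 = 9 h 37 min → rounds to 9 h 36 min
Total credited: 19 h 54 min.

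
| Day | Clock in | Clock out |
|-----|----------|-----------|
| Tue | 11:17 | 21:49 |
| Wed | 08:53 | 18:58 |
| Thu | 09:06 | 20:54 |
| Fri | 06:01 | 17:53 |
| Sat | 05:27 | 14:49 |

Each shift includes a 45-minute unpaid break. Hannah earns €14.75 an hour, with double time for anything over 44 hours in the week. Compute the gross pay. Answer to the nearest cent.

Tue: 11:17–21:49 = 10 h 32 min; less 45 min break → 9 h 47 min
Wed: 08:53–18:58 = 10 h 5 min; less 45 min break → 9 h 20 min
Thu: 09:06–20:54 = 11 h 48 min; less 45 min break → 11 h 3 min
Fri: 06:01–17:53 = 11 h 52 min; less 45 min break → 11 h 7 min
Sat: 05:27–14:49 = 9 h 22 min; less 45 min break → 8 h 37 min
Total worked: 49 h 54 min = 2994 min.
Regular 44 h 0 min = 2640 min at €14.75/h; overtime 5 h 54 min = 354 min at €29.50/h.
Pay = (2640 × €14.75 + 354 × €29.50) ÷ 60 = €823.05.

€823.05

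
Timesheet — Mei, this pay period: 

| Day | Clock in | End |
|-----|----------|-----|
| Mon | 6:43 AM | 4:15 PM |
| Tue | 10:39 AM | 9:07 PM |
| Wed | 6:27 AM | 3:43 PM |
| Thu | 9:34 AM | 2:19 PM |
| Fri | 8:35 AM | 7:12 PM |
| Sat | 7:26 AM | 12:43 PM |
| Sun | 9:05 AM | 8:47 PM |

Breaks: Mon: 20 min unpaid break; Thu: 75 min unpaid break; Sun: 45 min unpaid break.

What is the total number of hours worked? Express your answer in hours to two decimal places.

59.28 hours

Mon: 6:43 AM–4:15 PM = 9 h 32 min; less 20 min break → 9 h 12 min
Tue: 10:39 AM–9:07 PM = 10 h 28 min
Wed: 6:27 AM–3:43 PM = 9 h 16 min
Thu: 9:34 AM–2:19 PM = 4 h 45 min; less 75 min break → 3 h 30 min
Fri: 8:35 AM–7:12 PM = 10 h 37 min
Sat: 7:26 AM–12:43 PM = 5 h 17 min
Sun: 9:05 AM–8:47 PM = 11 h 42 min; less 45 min break → 10 h 57 min
Total: 9 h 12 min + 10 h 28 min + 9 h 16 min + 3 h 30 min + 10 h 37 min + 5 h 17 min + 10 h 57 min = 59 h 17 min.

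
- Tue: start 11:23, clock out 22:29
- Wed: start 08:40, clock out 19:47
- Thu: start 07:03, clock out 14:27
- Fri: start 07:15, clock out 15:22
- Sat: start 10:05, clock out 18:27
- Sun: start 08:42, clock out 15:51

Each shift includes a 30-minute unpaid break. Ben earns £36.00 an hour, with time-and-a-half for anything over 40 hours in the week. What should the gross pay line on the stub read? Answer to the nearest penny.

£1993.50

Tue: 11:23–22:29 = 11 h 6 min; less 30 min break → 10 h 36 min
Wed: 08:40–19:47 = 11 h 7 min; less 30 min break → 10 h 37 min
Thu: 07:03–14:27 = 7 h 24 min; less 30 min break → 6 h 54 min
Fri: 07:15–15:22 = 8 h 7 min; less 30 min break → 7 h 37 min
Sat: 10:05–18:27 = 8 h 22 min; less 30 min break → 7 h 52 min
Sun: 08:42–15:51 = 7 h 9 min; less 30 min break → 6 h 39 min
Total worked: 50 h 15 min = 3015 min.
Regular 40 h 0 min = 2400 min at £36.00/h; overtime 10 h 15 min = 615 min at £54.00/h.
Pay = (2400 × £36.00 + 615 × £54.00) ÷ 60 = £1993.50.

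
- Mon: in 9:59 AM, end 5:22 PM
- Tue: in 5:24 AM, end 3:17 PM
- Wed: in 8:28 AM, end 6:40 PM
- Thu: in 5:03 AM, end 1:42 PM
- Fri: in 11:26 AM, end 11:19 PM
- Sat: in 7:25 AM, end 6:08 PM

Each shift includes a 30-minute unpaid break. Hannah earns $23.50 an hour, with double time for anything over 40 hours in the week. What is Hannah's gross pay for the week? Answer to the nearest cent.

Mon: 9:59 AM–5:22 PM = 7 h 23 min; less 30 min break → 6 h 53 min
Tue: 5:24 AM–3:17 PM = 9 h 53 min; less 30 min break → 9 h 23 min
Wed: 8:28 AM–6:40 PM = 10 h 12 min; less 30 min break → 9 h 42 min
Thu: 5:03 AM–1:42 PM = 8 h 39 min; less 30 min break → 8 h 9 min
Fri: 11:26 AM–11:19 PM = 11 h 53 min; less 30 min break → 11 h 23 min
Sat: 7:25 AM–6:08 PM = 10 h 43 min; less 30 min break → 10 h 13 min
Total worked: 55 h 43 min = 3343 min.
Regular 40 h 0 min = 2400 min at $23.50/h; overtime 15 h 43 min = 943 min at $47.00/h.
Pay = (2400 × $23.50 + 943 × $47.00) ÷ 60 = $1678.68.

$1678.68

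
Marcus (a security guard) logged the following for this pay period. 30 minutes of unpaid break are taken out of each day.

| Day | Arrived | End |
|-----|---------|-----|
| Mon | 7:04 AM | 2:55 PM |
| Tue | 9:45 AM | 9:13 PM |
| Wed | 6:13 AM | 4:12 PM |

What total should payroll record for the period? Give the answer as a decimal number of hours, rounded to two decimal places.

Mon: 7:04 AM–2:55 PM = 7 h 51 min; less 30 min break → 7 h 21 min
Tue: 9:45 AM–9:13 PM = 11 h 28 min; less 30 min break → 10 h 58 min
Wed: 6:13 AM–4:12 PM = 9 h 59 min; less 30 min break → 9 h 29 min
Total: 7 h 21 min + 10 h 58 min + 9 h 29 min = 27 h 48 min.

27.80 hours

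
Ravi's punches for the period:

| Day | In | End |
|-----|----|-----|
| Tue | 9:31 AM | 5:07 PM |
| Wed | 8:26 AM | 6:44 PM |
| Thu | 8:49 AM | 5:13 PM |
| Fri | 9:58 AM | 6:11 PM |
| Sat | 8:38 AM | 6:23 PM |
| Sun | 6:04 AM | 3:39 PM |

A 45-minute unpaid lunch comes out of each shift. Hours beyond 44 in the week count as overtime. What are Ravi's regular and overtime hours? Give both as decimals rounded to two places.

Tue: 9:31 AM–5:07 PM = 7 h 36 min; less 45 min break → 6 h 51 min
Wed: 8:26 AM–6:44 PM = 10 h 18 min; less 45 min break → 9 h 33 min
Thu: 8:49 AM–5:13 PM = 8 h 24 min; less 45 min break → 7 h 39 min
Fri: 9:58 AM–6:11 PM = 8 h 13 min; less 45 min break → 7 h 28 min
Sat: 8:38 AM–6:23 PM = 9 h 45 min; less 45 min break → 9 h 0 min
Sun: 6:04 AM–3:39 PM = 9 h 35 min; less 45 min break → 8 h 50 min
Total worked: 49 h 21 min = 49.35 h.
Threshold 44 h → overtime 5 h 21 min, regular 44 h 0 min.

Regular 44.00 hours, overtime 5.35 hours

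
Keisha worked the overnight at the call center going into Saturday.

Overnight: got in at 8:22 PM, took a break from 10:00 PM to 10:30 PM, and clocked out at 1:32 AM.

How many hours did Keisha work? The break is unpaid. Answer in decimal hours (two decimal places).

4.67 hours

Overnight: 8:22 PM → midnight = 3 h 38 min; midnight → 1:32 AM = 1 h 32 min; span 5 h 10 min; less 30 min break → 4 h 40 min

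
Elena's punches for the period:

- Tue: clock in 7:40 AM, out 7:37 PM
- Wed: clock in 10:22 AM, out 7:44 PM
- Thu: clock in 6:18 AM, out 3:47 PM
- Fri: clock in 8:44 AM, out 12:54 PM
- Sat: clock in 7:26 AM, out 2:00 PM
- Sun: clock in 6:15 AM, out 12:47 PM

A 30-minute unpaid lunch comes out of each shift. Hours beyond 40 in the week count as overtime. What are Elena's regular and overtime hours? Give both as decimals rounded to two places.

Tue: 7:40 AM–7:37 PM = 11 h 57 min; less 30 min break → 11 h 27 min
Wed: 10:22 AM–7:44 PM = 9 h 22 min; less 30 min break → 8 h 52 min
Thu: 6:18 AM–3:47 PM = 9 h 29 min; less 30 min break → 8 h 59 min
Fri: 8:44 AM–12:54 PM = 4 h 10 min; less 30 min break → 3 h 40 min
Sat: 7:26 AM–2:00 PM = 6 h 34 min; less 30 min break → 6 h 4 min
Sun: 6:15 AM–12:47 PM = 6 h 32 min; less 30 min break → 6 h 2 min
Total worked: 45 h 4 min = 45.07 h.
Threshold 40 h → overtime 5 h 4 min, regular 40 h 0 min.

Regular 40.00 hours, overtime 5.07 hours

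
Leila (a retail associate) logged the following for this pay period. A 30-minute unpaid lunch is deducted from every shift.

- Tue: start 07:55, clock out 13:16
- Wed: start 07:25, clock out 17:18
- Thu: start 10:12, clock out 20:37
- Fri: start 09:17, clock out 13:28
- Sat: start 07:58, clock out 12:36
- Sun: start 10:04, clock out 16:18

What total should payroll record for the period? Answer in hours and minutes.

37 h 42 min

Tue: 07:55–13:16 = 5 h 21 min; less 30 min break → 4 h 51 min
Wed: 07:25–17:18 = 9 h 53 min; less 30 min break → 9 h 23 min
Thu: 10:12–20:37 = 10 h 25 min; less 30 min break → 9 h 55 min
Fri: 09:17–13:28 = 4 h 11 min; less 30 min break → 3 h 41 min
Sat: 07:58–12:36 = 4 h 38 min; less 30 min break → 4 h 8 min
Sun: 10:04–16:18 = 6 h 14 min; less 30 min break → 5 h 44 min
Total: 4 h 51 min + 9 h 23 min + 9 h 55 min + 3 h 41 min + 4 h 8 min + 5 h 44 min = 37 h 42 min.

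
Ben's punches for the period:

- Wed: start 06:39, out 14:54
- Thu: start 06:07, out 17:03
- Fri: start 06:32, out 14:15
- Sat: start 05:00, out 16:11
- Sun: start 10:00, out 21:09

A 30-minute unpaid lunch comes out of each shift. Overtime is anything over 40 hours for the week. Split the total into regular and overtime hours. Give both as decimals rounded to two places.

Wed: 06:39–14:54 = 8 h 15 min; less 30 min break → 7 h 45 min
Thu: 06:07–17:03 = 10 h 56 min; less 30 min break → 10 h 26 min
Fri: 06:32–14:15 = 7 h 43 min; less 30 min break → 7 h 13 min
Sat: 05:00–16:11 = 11 h 11 min; less 30 min break → 10 h 41 min
Sun: 10:00–21:09 = 11 h 9 min; less 30 min break → 10 h 39 min
Total worked: 46 h 44 min = 46.73 h.
Threshold 40 h → overtime 6 h 44 min, regular 40 h 0 min.

Regular 40.00 hours, overtime 6.73 hours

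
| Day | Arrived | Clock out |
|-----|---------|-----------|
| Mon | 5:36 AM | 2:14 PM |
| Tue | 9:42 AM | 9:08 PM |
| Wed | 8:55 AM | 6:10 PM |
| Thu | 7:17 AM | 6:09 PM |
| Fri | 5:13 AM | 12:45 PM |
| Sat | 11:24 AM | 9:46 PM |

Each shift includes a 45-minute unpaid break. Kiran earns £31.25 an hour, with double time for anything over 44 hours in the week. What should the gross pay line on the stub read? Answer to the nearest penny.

£1973.96

Mon: 5:36 AM–2:14 PM = 8 h 38 min; less 45 min break → 7 h 53 min
Tue: 9:42 AM–9:08 PM = 11 h 26 min; less 45 min break → 10 h 41 min
Wed: 8:55 AM–6:10 PM = 9 h 15 min; less 45 min break → 8 h 30 min
Thu: 7:17 AM–6:09 PM = 10 h 52 min; less 45 min break → 10 h 7 min
Fri: 5:13 AM–12:45 PM = 7 h 32 min; less 45 min break → 6 h 47 min
Sat: 11:24 AM–9:46 PM = 10 h 22 min; less 45 min break → 9 h 37 min
Total worked: 53 h 35 min = 3215 min.
Regular 44 h 0 min = 2640 min at £31.25/h; overtime 9 h 35 min = 575 min at £62.50/h.
Pay = (2640 × £31.25 + 575 × £62.50) ÷ 60 = £1973.96.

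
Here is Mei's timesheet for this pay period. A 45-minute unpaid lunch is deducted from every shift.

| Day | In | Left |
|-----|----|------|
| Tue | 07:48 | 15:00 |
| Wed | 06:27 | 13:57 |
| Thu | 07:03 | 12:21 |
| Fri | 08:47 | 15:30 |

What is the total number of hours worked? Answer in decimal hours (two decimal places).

Tue: 07:48–15:00 = 7 h 12 min; less 45 min break → 6 h 27 min
Wed: 06:27–13:57 = 7 h 30 min; less 45 min break → 6 h 45 min
Thu: 07:03–12:21 = 5 h 18 min; less 45 min break → 4 h 33 min
Fri: 08:47–15:30 = 6 h 43 min; less 45 min break → 5 h 58 min
Total: 6 h 27 min + 6 h 45 min + 4 h 33 min + 5 h 58 min = 23 h 43 min.

23.72 hours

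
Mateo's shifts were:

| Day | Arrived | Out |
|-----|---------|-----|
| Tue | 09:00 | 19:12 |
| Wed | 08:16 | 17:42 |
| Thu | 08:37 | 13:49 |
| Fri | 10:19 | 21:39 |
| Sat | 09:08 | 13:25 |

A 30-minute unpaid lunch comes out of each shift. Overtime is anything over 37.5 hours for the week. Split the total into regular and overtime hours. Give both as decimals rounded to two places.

Regular 37.50 hours, overtime 0.45 hours

Tue: 09:00–19:12 = 10 h 12 min; less 30 min break → 9 h 42 min
Wed: 08:16–17:42 = 9 h 26 min; less 30 min break → 8 h 56 min
Thu: 08:37–13:49 = 5 h 12 min; less 30 min break → 4 h 42 min
Fri: 10:19–21:39 = 11 h 20 min; less 30 min break → 10 h 50 min
Sat: 09:08–13:25 = 4 h 17 min; less 30 min break → 3 h 47 min
Total worked: 37 h 57 min = 37.95 h.
Threshold 37.5 h → overtime 0 h 27 min, regular 37 h 30 min.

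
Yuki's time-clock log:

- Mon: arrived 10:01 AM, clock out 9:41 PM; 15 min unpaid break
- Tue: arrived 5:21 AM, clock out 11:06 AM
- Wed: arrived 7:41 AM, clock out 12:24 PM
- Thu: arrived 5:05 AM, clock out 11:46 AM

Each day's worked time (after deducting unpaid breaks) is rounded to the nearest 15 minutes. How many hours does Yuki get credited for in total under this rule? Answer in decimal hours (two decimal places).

Mon: 10:01 AM–9:41 PM = 11 h 40 min − 15 min = 11 h 25 min → rounds to 11 h 30 min
Tue: 5:21 AM–11:06 AM = 5 h 45 min → rounds to 5 h 45 min
Wed: 7:41 AM–12:24 PM = 4 h 43 min → rounds to 4 h 45 min
Thu: 5:05 AM–11:46 AM = 6 h 41 min → rounds to 6 h 45 min
Total credited: 28 h 45 min.

28.75 hours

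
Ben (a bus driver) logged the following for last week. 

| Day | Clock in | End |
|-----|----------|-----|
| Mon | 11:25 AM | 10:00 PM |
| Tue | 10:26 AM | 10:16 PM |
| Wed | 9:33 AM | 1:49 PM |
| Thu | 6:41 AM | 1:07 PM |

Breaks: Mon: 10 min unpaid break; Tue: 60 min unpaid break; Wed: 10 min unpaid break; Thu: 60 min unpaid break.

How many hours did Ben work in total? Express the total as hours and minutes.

Mon: 11:25 AM–10:00 PM = 10 h 35 min; less 10 min break → 10 h 25 min
Tue: 10:26 AM–10:16 PM = 11 h 50 min; less 60 min break → 10 h 50 min
Wed: 9:33 AM–1:49 PM = 4 h 16 min; less 10 min break → 4 h 6 min
Thu: 6:41 AM–1:07 PM = 6 h 26 min; less 60 min break → 5 h 26 min
Total: 10 h 25 min + 10 h 50 min + 4 h 6 min + 5 h 26 min = 30 h 47 min.

30 h 47 min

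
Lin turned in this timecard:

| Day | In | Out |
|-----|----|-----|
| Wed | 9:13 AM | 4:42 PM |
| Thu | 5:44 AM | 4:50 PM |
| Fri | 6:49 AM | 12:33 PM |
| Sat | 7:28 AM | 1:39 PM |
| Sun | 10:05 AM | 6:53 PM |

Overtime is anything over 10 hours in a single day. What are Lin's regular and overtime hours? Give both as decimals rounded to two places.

Regular 38.20 hours, overtime 1.10 hours

Wed: 9:13 AM–4:42 PM = 7 h 29 min
Thu: 5:44 AM–4:50 PM = 11 h 6 min
Fri: 6:49 AM–12:33 PM = 5 h 44 min
Sat: 7:28 AM–1:39 PM = 6 h 11 min
Sun: 10:05 AM–6:53 PM = 8 h 48 min
Wed reg 7 h 29 min / OT 0 h 0 min; Thu reg 10 h 0 min / OT 1 h 6 min; Fri reg 5 h 44 min / OT 0 h 0 min; Sat reg 6 h 11 min / OT 0 h 0 min; Sun reg 8 h 48 min / OT 0 h 0 min.
Totals: regular 38 h 12 min, overtime 1 h 6 min.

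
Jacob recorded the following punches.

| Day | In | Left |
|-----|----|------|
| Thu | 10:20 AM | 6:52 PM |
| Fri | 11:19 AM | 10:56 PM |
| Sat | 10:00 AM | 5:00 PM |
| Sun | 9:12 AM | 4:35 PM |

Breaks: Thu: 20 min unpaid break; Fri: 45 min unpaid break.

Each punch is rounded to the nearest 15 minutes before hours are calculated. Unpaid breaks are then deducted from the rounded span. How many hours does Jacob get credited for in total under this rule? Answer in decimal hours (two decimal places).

Thu: in 10:20 AM→10:15 AM, out 6:52 PM→6:45 PM; 8 h 30 min − 20 min = 8 h 10 min
Fri: in 11:19 AM→11:15 AM, out 10:56 PM→11:00 PM; 11 h 45 min − 45 min = 11 h 0 min
Sat: in 10:00 AM→10:00 AM, out 5:00 PM→5:00 PM; 7 h 0 min
Sun: in 9:12 AM→9:15 AM, out 4:35 PM→4:30 PM; 7 h 15 min
Total credited: 33 h 25 min.

33.42 hours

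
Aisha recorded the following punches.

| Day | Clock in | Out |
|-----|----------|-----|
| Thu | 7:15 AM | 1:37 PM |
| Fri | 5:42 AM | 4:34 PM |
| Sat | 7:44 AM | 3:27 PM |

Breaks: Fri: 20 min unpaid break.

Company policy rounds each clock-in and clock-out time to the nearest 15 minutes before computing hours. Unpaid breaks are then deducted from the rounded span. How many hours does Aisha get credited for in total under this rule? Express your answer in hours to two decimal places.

24.42 hours

Thu: in 7:15 AM→7:15 AM, out 1:37 PM→1:30 PM; 6 h 15 min
Fri: in 5:42 AM→5:45 AM, out 4:34 PM→4:30 PM; 10 h 45 min − 20 min = 10 h 25 min
Sat: in 7:44 AM→7:45 AM, out 3:27 PM→3:30 PM; 7 h 45 min
Total credited: 24 h 25 min.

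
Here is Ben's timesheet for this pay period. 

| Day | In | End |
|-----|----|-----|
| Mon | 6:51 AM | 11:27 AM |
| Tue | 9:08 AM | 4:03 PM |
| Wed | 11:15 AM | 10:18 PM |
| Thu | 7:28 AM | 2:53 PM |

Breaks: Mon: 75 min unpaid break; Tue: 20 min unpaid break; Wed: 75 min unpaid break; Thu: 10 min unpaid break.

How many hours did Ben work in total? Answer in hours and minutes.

26 h 59 min

Mon: 6:51 AM–11:27 AM = 4 h 36 min; less 75 min break → 3 h 21 min
Tue: 9:08 AM–4:03 PM = 6 h 55 min; less 20 min break → 6 h 35 min
Wed: 11:15 AM–10:18 PM = 11 h 3 min; less 75 min break → 9 h 48 min
Thu: 7:28 AM–2:53 PM = 7 h 25 min; less 10 min break → 7 h 15 min
Total: 3 h 21 min + 6 h 35 min + 9 h 48 min + 7 h 15 min = 26 h 59 min.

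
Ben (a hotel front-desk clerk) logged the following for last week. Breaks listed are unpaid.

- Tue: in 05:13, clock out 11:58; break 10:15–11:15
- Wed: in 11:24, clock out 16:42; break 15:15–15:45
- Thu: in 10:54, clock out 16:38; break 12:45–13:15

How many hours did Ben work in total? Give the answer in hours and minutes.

15 h 47 min

Tue: 05:13–11:58 = 6 h 45 min; less 60 min break → 5 h 45 min
Wed: 11:24–16:42 = 5 h 18 min; less 30 min break → 4 h 48 min
Thu: 10:54–16:38 = 5 h 44 min; less 30 min break → 5 h 14 min
Total: 5 h 45 min + 4 h 48 min + 5 h 14 min = 15 h 47 min.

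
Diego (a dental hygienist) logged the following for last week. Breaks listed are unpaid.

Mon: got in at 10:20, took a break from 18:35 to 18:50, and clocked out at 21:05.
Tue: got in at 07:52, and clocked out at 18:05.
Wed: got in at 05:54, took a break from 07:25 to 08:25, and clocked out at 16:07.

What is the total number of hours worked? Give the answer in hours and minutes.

29 h 56 min

Mon: 10:20–21:05 = 10 h 45 min; less 15 min break → 10 h 30 min
Tue: 07:52–18:05 = 10 h 13 min
Wed: 05:54–16:07 = 10 h 13 min; less 60 min break → 9 h 13 min
Total: 10 h 30 min + 10 h 13 min + 9 h 13 min = 29 h 56 min.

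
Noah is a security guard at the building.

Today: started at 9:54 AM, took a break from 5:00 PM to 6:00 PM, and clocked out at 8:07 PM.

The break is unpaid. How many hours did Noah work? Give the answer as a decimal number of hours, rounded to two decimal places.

9.22 hours

Today: 9:54 AM–8:07 PM = 10 h 13 min; less 60 min break → 9 h 13 min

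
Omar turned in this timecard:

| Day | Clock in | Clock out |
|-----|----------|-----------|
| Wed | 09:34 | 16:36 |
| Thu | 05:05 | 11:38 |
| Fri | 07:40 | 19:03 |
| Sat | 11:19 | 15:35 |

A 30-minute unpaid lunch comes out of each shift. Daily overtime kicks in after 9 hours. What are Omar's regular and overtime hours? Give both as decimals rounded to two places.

Regular 25.35 hours, overtime 1.88 hours

Wed: 09:34–16:36 = 7 h 2 min; less 30 min break → 6 h 32 min
Thu: 05:05–11:38 = 6 h 33 min; less 30 min break → 6 h 3 min
Fri: 07:40–19:03 = 11 h 23 min; less 30 min break → 10 h 53 min
Sat: 11:19–15:35 = 4 h 16 min; less 30 min break → 3 h 46 min
Wed reg 6 h 32 min / OT 0 h 0 min; Thu reg 6 h 3 min / OT 0 h 0 min; Fri reg 9 h 0 min / OT 1 h 53 min; Sat reg 3 h 46 min / OT 0 h 0 min.
Totals: regular 25 h 21 min, overtime 1 h 53 min.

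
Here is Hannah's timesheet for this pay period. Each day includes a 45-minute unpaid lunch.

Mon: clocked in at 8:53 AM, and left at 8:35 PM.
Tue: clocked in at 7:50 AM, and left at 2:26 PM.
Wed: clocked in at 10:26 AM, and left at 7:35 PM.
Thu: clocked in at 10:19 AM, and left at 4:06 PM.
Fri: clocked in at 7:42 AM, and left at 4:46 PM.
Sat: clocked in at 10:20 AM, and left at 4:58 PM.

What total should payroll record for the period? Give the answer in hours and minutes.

Mon: 8:53 AM–8:35 PM = 11 h 42 min; less 45 min break → 10 h 57 min
Tue: 7:50 AM–2:26 PM = 6 h 36 min; less 45 min break → 5 h 51 min
Wed: 10:26 AM–7:35 PM = 9 h 9 min; less 45 min break → 8 h 24 min
Thu: 10:19 AM–4:06 PM = 5 h 47 min; less 45 min break → 5 h 2 min
Fri: 7:42 AM–4:46 PM = 9 h 4 min; less 45 min break → 8 h 19 min
Sat: 10:20 AM–4:58 PM = 6 h 38 min; less 45 min break → 5 h 53 min
Total: 10 h 57 min + 5 h 51 min + 8 h 24 min + 5 h 2 min + 8 h 19 min + 5 h 53 min = 44 h 26 min.

44 h 26 min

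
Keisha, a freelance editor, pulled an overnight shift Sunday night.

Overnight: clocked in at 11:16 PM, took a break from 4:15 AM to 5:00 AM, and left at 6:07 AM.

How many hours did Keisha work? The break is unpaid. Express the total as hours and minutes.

Overnight: 11:16 PM → midnight = 0 h 44 min; midnight → 6:07 AM = 6 h 7 min; span 6 h 51 min; less 45 min break → 6 h 6 min

6 h 6 min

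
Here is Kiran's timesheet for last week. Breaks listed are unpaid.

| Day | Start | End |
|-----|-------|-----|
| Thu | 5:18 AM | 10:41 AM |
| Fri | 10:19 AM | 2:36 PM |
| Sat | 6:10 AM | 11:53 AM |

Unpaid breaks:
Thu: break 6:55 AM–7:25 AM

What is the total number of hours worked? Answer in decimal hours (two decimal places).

14.88 hours

Thu: 5:18 AM–10:41 AM = 5 h 23 min; less 30 min break → 4 h 53 min
Fri: 10:19 AM–2:36 PM = 4 h 17 min
Sat: 6:10 AM–11:53 AM = 5 h 43 min
Total: 4 h 53 min + 4 h 17 min + 5 h 43 min = 14 h 53 min.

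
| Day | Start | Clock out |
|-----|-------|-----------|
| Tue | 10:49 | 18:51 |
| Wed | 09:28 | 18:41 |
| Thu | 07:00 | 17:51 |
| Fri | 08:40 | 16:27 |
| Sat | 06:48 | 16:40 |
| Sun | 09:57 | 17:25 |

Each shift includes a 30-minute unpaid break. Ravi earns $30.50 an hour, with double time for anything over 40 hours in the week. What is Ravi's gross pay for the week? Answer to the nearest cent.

$1843.22

Tue: 10:49–18:51 = 8 h 2 min; less 30 min break → 7 h 32 min
Wed: 09:28–18:41 = 9 h 13 min; less 30 min break → 8 h 43 min
Thu: 07:00–17:51 = 10 h 51 min; less 30 min break → 10 h 21 min
Fri: 08:40–16:27 = 7 h 47 min; less 30 min break → 7 h 17 min
Sat: 06:48–16:40 = 9 h 52 min; less 30 min break → 9 h 22 min
Sun: 09:57–17:25 = 7 h 28 min; less 30 min break → 6 h 58 min
Total worked: 50 h 13 min = 3013 min.
Regular 40 h 0 min = 2400 min at $30.50/h; overtime 10 h 13 min = 613 min at $61.00/h.
Pay = (2400 × $30.50 + 613 × $61.00) ÷ 60 = $1843.22.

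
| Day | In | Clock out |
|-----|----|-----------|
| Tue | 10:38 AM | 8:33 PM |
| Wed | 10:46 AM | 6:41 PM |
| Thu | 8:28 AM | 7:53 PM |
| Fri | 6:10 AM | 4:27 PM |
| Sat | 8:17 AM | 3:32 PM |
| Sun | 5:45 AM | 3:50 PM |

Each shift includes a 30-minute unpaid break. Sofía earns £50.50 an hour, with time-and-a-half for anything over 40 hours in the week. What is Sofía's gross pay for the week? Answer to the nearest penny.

£3070.40

Tue: 10:38 AM–8:33 PM = 9 h 55 min; less 30 min break → 9 h 25 min
Wed: 10:46 AM–6:41 PM = 7 h 55 min; less 30 min break → 7 h 25 min
Thu: 8:28 AM–7:53 PM = 11 h 25 min; less 30 min break → 10 h 55 min
Fri: 6:10 AM–4:27 PM = 10 h 17 min; less 30 min break → 9 h 47 min
Sat: 8:17 AM–3:32 PM = 7 h 15 min; less 30 min break → 6 h 45 min
Sun: 5:45 AM–3:50 PM = 10 h 5 min; less 30 min break → 9 h 35 min
Total worked: 53 h 52 min = 3232 min.
Regular 40 h 0 min = 2400 min at £50.50/h; overtime 13 h 52 min = 832 min at £75.75/h.
Pay = (2400 × £50.50 + 832 × £75.75) ÷ 60 = £3070.40.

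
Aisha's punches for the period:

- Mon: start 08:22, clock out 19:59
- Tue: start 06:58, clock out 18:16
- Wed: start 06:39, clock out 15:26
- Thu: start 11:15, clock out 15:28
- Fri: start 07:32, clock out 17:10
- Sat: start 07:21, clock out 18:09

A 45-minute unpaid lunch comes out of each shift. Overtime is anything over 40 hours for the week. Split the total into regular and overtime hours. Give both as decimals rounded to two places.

Regular 40.00 hours, overtime 11.85 hours

Mon: 08:22–19:59 = 11 h 37 min; less 45 min break → 10 h 52 min
Tue: 06:58–18:16 = 11 h 18 min; less 45 min break → 10 h 33 min
Wed: 06:39–15:26 = 8 h 47 min; less 45 min break → 8 h 2 min
Thu: 11:15–15:28 = 4 h 13 min; less 45 min break → 3 h 28 min
Fri: 07:32–17:10 = 9 h 38 min; less 45 min break → 8 h 53 min
Sat: 07:21–18:09 = 10 h 48 min; less 45 min break → 10 h 3 min
Total worked: 51 h 51 min = 51.85 h.
Threshold 40 h → overtime 11 h 51 min, regular 40 h 0 min.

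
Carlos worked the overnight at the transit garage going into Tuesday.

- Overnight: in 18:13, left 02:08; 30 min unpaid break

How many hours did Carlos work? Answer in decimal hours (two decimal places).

Overnight: 18:13 → midnight = 5 h 47 min; midnight → 02:08 = 2 h 8 min; span 7 h 55 min; less 30 min break → 7 h 25 min

7.42 hours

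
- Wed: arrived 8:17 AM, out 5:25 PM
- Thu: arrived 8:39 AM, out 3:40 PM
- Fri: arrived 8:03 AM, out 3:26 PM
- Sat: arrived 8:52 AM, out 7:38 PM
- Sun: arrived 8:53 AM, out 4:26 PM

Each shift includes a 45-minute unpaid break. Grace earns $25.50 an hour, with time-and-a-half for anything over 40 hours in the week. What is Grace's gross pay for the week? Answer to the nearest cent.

$971.55

Wed: 8:17 AM–5:25 PM = 9 h 8 min; less 45 min break → 8 h 23 min
Thu: 8:39 AM–3:40 PM = 7 h 1 min; less 45 min break → 6 h 16 min
Fri: 8:03 AM–3:26 PM = 7 h 23 min; less 45 min break → 6 h 38 min
Sat: 8:52 AM–7:38 PM = 10 h 46 min; less 45 min break → 10 h 1 min
Sun: 8:53 AM–4:26 PM = 7 h 33 min; less 45 min break → 6 h 48 min
Total worked: 38 h 6 min = 2286 min.
Regular 38 h 6 min = 2286 min at $25.50/h; overtime 0 h 0 min = 0 min at $38.25/h.
Pay = (2286 × $25.50 + 0 × $38.25) ÷ 60 = $971.55.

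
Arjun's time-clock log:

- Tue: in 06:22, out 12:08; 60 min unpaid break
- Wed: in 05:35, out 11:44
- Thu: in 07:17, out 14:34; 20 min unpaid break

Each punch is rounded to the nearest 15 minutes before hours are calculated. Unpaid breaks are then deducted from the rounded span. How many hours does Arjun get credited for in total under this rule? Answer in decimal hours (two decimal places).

18.17 hours

Tue: in 06:22→06:15, out 12:08→12:15; 6 h 0 min − 60 min = 5 h 0 min
Wed: in 05:35→05:30, out 11:44→11:45; 6 h 15 min
Thu: in 07:17→07:15, out 14:34→14:30; 7 h 15 min − 20 min = 6 h 55 min
Total credited: 18 h 10 min.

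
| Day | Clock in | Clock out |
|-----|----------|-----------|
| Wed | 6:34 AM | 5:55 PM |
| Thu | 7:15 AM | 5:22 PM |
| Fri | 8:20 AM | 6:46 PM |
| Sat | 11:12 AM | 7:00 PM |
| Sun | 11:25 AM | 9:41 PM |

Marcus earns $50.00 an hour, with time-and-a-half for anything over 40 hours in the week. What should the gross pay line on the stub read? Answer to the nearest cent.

$2747.50

Wed: 6:34 AM–5:55 PM = 11 h 21 min
Thu: 7:15 AM–5:22 PM = 10 h 7 min
Fri: 8:20 AM–6:46 PM = 10 h 26 min
Sat: 11:12 AM–7:00 PM = 7 h 48 min
Sun: 11:25 AM–9:41 PM = 10 h 16 min
Total worked: 49 h 58 min = 2998 min.
Regular 40 h 0 min = 2400 min at $50.00/h; overtime 9 h 58 min = 598 min at $75.00/h.
Pay = (2400 × $50.00 + 598 × $75.00) ÷ 60 = $2747.50.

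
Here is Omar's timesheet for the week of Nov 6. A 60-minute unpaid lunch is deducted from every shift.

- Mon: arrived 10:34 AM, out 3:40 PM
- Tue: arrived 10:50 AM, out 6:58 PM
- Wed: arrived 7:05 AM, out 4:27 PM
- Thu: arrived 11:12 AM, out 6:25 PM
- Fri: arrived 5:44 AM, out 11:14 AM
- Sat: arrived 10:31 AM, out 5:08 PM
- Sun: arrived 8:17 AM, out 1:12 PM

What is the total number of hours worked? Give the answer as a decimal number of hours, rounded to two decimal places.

39.85 hours

Mon: 10:34 AM–3:40 PM = 5 h 6 min; less 60 min break → 4 h 6 min
Tue: 10:50 AM–6:58 PM = 8 h 8 min; less 60 min break → 7 h 8 min
Wed: 7:05 AM–4:27 PM = 9 h 22 min; less 60 min break → 8 h 22 min
Thu: 11:12 AM–6:25 PM = 7 h 13 min; less 60 min break → 6 h 13 min
Fri: 5:44 AM–11:14 AM = 5 h 30 min; less 60 min break → 4 h 30 min
Sat: 10:31 AM–5:08 PM = 6 h 37 min; less 60 min break → 5 h 37 min
Sun: 8:17 AM–1:12 PM = 4 h 55 min; less 60 min break → 3 h 55 min
Total: 4 h 6 min + 7 h 8 min + 8 h 22 min + 6 h 13 min + 4 h 30 min + 5 h 37 min + 3 h 55 min = 39 h 51 min.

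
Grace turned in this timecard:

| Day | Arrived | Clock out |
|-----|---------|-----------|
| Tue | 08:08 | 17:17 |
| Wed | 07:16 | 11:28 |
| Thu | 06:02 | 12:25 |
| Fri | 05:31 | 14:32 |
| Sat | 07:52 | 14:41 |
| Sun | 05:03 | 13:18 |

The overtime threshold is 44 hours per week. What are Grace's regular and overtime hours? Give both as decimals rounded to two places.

Tue: 08:08–17:17 = 9 h 9 min
Wed: 07:16–11:28 = 4 h 12 min
Thu: 06:02–12:25 = 6 h 23 min
Fri: 05:31–14:32 = 9 h 1 min
Sat: 07:52–14:41 = 6 h 49 min
Sun: 05:03–13:18 = 8 h 15 min
Total worked: 43 h 49 min = 43.82 h.
Threshold 44 h → overtime 0 h 0 min, regular 43 h 49 min.

Regular 43.82 hours, overtime 0.00 hours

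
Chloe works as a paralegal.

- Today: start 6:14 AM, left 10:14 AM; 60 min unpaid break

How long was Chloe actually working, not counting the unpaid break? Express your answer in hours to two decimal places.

3.00 hours

Today: 6:14 AM–10:14 AM = 4 h 0 min; less 60 min break → 3 h 0 min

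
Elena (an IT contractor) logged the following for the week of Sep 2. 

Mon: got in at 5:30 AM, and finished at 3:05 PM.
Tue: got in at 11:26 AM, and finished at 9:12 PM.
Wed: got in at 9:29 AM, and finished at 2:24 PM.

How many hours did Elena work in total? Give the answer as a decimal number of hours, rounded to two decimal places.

24.27 hours

Mon: 5:30 AM–3:05 PM = 9 h 35 min
Tue: 11:26 AM–9:12 PM = 9 h 46 min
Wed: 9:29 AM–2:24 PM = 4 h 55 min
Total: 9 h 35 min + 9 h 46 min + 4 h 55 min = 24 h 16 min.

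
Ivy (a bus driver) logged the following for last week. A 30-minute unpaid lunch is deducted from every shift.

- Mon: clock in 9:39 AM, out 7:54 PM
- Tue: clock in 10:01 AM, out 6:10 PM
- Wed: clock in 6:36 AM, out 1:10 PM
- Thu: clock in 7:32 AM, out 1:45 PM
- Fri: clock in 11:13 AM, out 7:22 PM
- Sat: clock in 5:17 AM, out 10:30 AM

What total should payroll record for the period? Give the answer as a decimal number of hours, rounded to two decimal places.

Mon: 9:39 AM–7:54 PM = 10 h 15 min; less 30 min break → 9 h 45 min
Tue: 10:01 AM–6:10 PM = 8 h 9 min; less 30 min break → 7 h 39 min
Wed: 6:36 AM–1:10 PM = 6 h 34 min; less 30 min break → 6 h 4 min
Thu: 7:32 AM–1:45 PM = 6 h 13 min; less 30 min break → 5 h 43 min
Fri: 11:13 AM–7:22 PM = 8 h 9 min; less 30 min break → 7 h 39 min
Sat: 5:17 AM–10:30 AM = 5 h 13 min; less 30 min break → 4 h 43 min
Total: 9 h 45 min + 7 h 39 min + 6 h 4 min + 5 h 43 min + 7 h 39 min + 4 h 43 min = 41 h 33 min.

41.55 hours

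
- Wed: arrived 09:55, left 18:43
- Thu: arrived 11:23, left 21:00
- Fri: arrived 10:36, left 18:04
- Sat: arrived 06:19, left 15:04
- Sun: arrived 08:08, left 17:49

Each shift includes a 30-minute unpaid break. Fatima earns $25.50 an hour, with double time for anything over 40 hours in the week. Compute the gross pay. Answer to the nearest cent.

Wed: 09:55–18:43 = 8 h 48 min; less 30 min break → 8 h 18 min
Thu: 11:23–21:00 = 9 h 37 min; less 30 min break → 9 h 7 min
Fri: 10:36–18:04 = 7 h 28 min; less 30 min break → 6 h 58 min
Sat: 06:19–15:04 = 8 h 45 min; less 30 min break → 8 h 15 min
Sun: 08:08–17:49 = 9 h 41 min; less 30 min break → 9 h 11 min
Total worked: 41 h 49 min = 2509 min.
Regular 40 h 0 min = 2400 min at $25.50/h; overtime 1 h 49 min = 109 min at $51.00/h.
Pay = (2400 × $25.50 + 109 × $51.00) ÷ 60 = $1112.65.

$1112.65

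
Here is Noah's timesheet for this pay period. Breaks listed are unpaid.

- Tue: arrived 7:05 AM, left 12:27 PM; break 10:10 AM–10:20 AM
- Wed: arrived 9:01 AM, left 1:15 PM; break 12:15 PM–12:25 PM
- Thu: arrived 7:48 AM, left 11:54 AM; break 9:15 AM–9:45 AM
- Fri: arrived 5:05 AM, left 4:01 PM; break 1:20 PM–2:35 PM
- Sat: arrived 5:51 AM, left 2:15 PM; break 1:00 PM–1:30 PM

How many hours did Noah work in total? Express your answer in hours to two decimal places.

30.45 hours

Tue: 7:05 AM–12:27 PM = 5 h 22 min; less 10 min break → 5 h 12 min
Wed: 9:01 AM–1:15 PM = 4 h 14 min; less 10 min break → 4 h 4 min
Thu: 7:48 AM–11:54 AM = 4 h 6 min; less 30 min break → 3 h 36 min
Fri: 5:05 AM–4:01 PM = 10 h 56 min; less 75 min break → 9 h 41 min
Sat: 5:51 AM–2:15 PM = 8 h 24 min; less 30 min break → 7 h 54 min
Total: 5 h 12 min + 4 h 4 min + 3 h 36 min + 9 h 41 min + 7 h 54 min = 30 h 27 min.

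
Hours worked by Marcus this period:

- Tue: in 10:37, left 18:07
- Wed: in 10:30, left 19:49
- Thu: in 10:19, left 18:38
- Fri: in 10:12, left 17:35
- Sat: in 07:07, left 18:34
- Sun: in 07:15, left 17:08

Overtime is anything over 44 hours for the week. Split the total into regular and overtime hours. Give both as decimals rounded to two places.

Tue: 10:37–18:07 = 7 h 30 min
Wed: 10:30–19:49 = 9 h 19 min
Thu: 10:19–18:38 = 8 h 19 min
Fri: 10:12–17:35 = 7 h 23 min
Sat: 07:07–18:34 = 11 h 27 min
Sun: 07:15–17:08 = 9 h 53 min
Total worked: 53 h 51 min = 53.85 h.
Threshold 44 h → overtime 9 h 51 min, regular 44 h 0 min.

Regular 44.00 hours, overtime 9.85 hours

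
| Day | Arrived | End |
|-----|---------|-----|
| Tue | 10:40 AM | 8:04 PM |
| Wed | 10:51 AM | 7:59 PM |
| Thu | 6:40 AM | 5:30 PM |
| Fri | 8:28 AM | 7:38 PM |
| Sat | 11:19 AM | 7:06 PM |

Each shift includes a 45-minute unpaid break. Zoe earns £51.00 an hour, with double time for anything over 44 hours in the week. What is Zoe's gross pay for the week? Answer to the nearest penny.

£2301.80

Tue: 10:40 AM–8:04 PM = 9 h 24 min; less 45 min break → 8 h 39 min
Wed: 10:51 AM–7:59 PM = 9 h 8 min; less 45 min break → 8 h 23 min
Thu: 6:40 AM–5:30 PM = 10 h 50 min; less 45 min break → 10 h 5 min
Fri: 8:28 AM–7:38 PM = 11 h 10 min; less 45 min break → 10 h 25 min
Sat: 11:19 AM–7:06 PM = 7 h 47 min; less 45 min break → 7 h 2 min
Total worked: 44 h 34 min = 2674 min.
Regular 44 h 0 min = 2640 min at £51.00/h; overtime 0 h 34 min = 34 min at £102.00/h.
Pay = (2640 × £51.00 + 34 × £102.00) ÷ 60 = £2301.80.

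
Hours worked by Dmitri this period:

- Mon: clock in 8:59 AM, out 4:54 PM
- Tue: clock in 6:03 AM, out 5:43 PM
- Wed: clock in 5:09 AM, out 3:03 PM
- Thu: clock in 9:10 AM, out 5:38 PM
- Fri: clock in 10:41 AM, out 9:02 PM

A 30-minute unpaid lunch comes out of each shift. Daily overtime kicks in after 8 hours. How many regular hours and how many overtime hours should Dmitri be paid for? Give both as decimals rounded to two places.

Mon: 8:59 AM–4:54 PM = 7 h 55 min; less 30 min break → 7 h 25 min
Tue: 6:03 AM–5:43 PM = 11 h 40 min; less 30 min break → 11 h 10 min
Wed: 5:09 AM–3:03 PM = 9 h 54 min; less 30 min break → 9 h 24 min
Thu: 9:10 AM–5:38 PM = 8 h 28 min; less 30 min break → 7 h 58 min
Fri: 10:41 AM–9:02 PM = 10 h 21 min; less 30 min break → 9 h 51 min
Mon reg 7 h 25 min / OT 0 h 0 min; Tue reg 8 h 0 min / OT 3 h 10 min; Wed reg 8 h 0 min / OT 1 h 24 min; Thu reg 7 h 58 min / OT 0 h 0 min; Fri reg 8 h 0 min / OT 1 h 51 min.
Totals: regular 39 h 23 min, overtime 6 h 25 min.

Regular 39.38 hours, overtime 6.42 hours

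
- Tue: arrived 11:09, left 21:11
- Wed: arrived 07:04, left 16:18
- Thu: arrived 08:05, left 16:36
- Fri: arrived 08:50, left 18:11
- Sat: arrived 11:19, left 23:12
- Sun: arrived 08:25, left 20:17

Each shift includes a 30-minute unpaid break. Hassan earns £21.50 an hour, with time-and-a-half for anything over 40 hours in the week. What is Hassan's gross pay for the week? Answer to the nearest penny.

£1436.74

Tue: 11:09–21:11 = 10 h 2 min; less 30 min break → 9 h 32 min
Wed: 07:04–16:18 = 9 h 14 min; less 30 min break → 8 h 44 min
Thu: 08:05–16:36 = 8 h 31 min; less 30 min break → 8 h 1 min
Fri: 08:50–18:11 = 9 h 21 min; less 30 min break → 8 h 51 min
Sat: 11:19–23:12 = 11 h 53 min; less 30 min break → 11 h 23 min
Sun: 08:25–20:17 = 11 h 52 min; less 30 min break → 11 h 22 min
Total worked: 57 h 53 min = 3473 min.
Regular 40 h 0 min = 2400 min at £21.50/h; overtime 17 h 53 min = 1073 min at £32.25/h.
Pay = (2400 × £21.50 + 1073 × £32.25) ÷ 60 = £1436.74.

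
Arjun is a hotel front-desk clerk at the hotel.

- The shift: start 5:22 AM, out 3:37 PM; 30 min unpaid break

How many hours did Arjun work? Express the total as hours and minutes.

The shift: 5:22 AM–3:37 PM = 10 h 15 min; less 30 min break → 9 h 45 min

9 h 45 min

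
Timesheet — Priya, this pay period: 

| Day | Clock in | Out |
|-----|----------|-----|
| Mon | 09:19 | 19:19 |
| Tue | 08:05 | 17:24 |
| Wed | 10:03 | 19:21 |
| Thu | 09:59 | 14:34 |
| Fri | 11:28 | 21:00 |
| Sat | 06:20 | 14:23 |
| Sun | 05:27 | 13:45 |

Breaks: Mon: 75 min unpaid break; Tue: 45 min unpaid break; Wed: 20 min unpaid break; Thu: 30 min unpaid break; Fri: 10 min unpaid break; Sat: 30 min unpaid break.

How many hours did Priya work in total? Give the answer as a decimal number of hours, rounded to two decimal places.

55.58 hours

Mon: 09:19–19:19 = 10 h 0 min; less 75 min break → 8 h 45 min
Tue: 08:05–17:24 = 9 h 19 min; less 45 min break → 8 h 34 min
Wed: 10:03–19:21 = 9 h 18 min; less 20 min break → 8 h 58 min
Thu: 09:59–14:34 = 4 h 35 min; less 30 min break → 4 h 5 min
Fri: 11:28–21:00 = 9 h 32 min; less 10 min break → 9 h 22 min
Sat: 06:20–14:23 = 8 h 3 min; less 30 min break → 7 h 33 min
Sun: 05:27–13:45 = 8 h 18 min
Total: 8 h 45 min + 8 h 34 min + 8 h 58 min + 4 h 5 min + 9 h 22 min + 7 h 33 min + 8 h 18 min = 55 h 35 min.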